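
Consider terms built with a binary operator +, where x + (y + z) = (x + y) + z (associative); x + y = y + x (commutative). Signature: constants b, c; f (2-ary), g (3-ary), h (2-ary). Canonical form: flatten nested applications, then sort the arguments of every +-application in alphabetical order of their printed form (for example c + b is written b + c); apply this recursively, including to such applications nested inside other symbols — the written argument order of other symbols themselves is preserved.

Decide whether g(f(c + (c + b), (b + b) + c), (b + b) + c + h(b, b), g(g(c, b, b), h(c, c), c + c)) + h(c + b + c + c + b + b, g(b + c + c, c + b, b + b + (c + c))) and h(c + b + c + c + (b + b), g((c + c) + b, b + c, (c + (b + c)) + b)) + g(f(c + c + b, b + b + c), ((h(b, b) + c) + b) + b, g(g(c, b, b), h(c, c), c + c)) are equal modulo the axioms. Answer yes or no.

Answer: yes — both canonical forms are g(f(b + c + c, b + b + c), b + b + c + h(b, b), g(g(c, b, b), h(c, c), c + c)) + h(b + b + b + c + c + c, g(b + c + c, b + c, b + b + c + c))

Derivation:
Left:  g(f(c + (c + b), (b + b) + c), (b + b) + c + h(b, b), g(g(c, b, b), h(c, c), c + c)) + h(c + b + c + c + b + b, g(b + c + c, c + b, b + b + (c + c)))
  Canonicalize subterm:  g(f(c + (c + b), (b + b) + c), (b + b) + c + h(b, b), g(g(c, b, b), h(c, c), c + c))  →  g(f(b + c + c, b + b + c), b + b + c + h(b, b), g(g(c, b, b), h(c, c), c + c))
  Inside:  h(c + b + c + c + b + b, g(b + c + c, c + b, b + b + (c + c)))  →  h(b + b + b + c + c + c, g(b + c + c, b + c, b + b + c + c))
  Order the arguments:  g(f(b + c + c, b + b + c), b + b + c + h(b, b), g(g(c, b, b), h(c, c), c + c)) + h(b + b + b + c + c + c, g(b + c + c, b + c, b + b + c + c))
Right:  h(c + b + c + c + (b + b), g((c + c) + b, b + c, (c + (b + c)) + b)) + g(f(c + c + b, b + b + c), ((h(b, b) + c) + b) + b, g(g(c, b, b), h(c, c), c + c))
  Simplify inside:  h(c + b + c + c + (b + b), g((c + c) + b, b + c, (c + (b + c)) + b))  →  h(b + b + b + c + c + c, g(b + c + c, b + c, b + b + c + c))
  Simplify inside:  g(f(c + c + b, b + b + c), ((h(b, b) + c) + b) + b, g(g(c, b, b), h(c, c), c + c))  →  g(f(b + c + c, b + b + c), b + b + c + h(b, b), g(g(c, b, b), h(c, c), c + c))
  Sort:  g(f(b + c + c, b + b + c), b + b + c + h(b, b), g(g(c, b, b), h(c, c), c + c)) + h(b + b + b + c + c + c, g(b + c + c, b + c, b + b + c + c))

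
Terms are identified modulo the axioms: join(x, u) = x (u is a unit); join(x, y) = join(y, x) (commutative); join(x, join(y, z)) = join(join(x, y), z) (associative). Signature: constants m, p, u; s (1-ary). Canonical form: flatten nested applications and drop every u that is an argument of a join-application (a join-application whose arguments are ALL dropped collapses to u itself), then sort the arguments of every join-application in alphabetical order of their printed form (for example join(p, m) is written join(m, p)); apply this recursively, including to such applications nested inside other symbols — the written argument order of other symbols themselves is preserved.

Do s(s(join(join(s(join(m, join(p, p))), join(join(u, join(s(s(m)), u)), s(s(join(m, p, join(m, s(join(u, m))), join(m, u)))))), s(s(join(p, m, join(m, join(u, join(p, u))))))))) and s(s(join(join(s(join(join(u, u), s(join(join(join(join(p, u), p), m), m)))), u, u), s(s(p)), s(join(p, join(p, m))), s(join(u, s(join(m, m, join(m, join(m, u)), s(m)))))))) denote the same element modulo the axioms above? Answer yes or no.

Left:  s(s(join(join(s(join(m, join(p, p))), join(join(u, join(s(s(m)), u)), s(s(join(m, p, join(m, s(join(u, m))), join(m, u)))))), s(s(join(p, m, join(m, join(u, join(p, u)))))))))
  Focus inside:  join(join(s(join(m, join(p, p))), join(join(u, join(s(s(m)), u)), s(s(join(m, p, join(m, s(join(u, m))), join(m, u)))))), s(s(join(p, m, join(m, join(u, join(p, u)))))))
  Merge nested applications:  join(s(join(m, join(p, p))), u, s(s(m)), u, s(s(join(m, p, join(m, s(join(u, m))), join(m, u)))), s(s(join(p, m, join(m, join(u, join(p, u)))))))
  Canonicalize subterm:  s(join(m, join(p, p)))  →  s(join(m, p, p))
  Simplify inside:  s(s(join(m, p, join(m, s(join(u, m))), join(m, u))))  →  s(s(join(m, m, m, p, s(m))))
  Simplify inside:  s(s(join(p, m, join(m, join(u, join(p, u))))))  →  s(s(join(m, m, p, p)))
  Drop the unit:  drop u (×2)
  Order the arguments:  join(s(join(m, p, p)), s(s(join(m, m, m, p, s(m)))), s(s(join(m, m, p, p))), s(s(m)))
  Reassemble:  s(s(join(s(join(m, p, p)), s(s(join(m, m, m, p, s(m)))), s(s(join(m, m, p, p))), s(s(m)))))
Right:  s(s(join(join(s(join(join(u, u), s(join(join(join(join(p, u), p), m), m)))), u, u), s(s(p)), s(join(p, join(p, m))), s(join(u, s(join(m, m, join(m, join(m, u)), s(m))))))))
  Work inside:  join(join(s(join(join(u, u), s(join(join(join(join(p, u), p), m), m)))), u, u), s(s(p)), s(join(p, join(p, m))), s(join(u, s(join(m, m, join(m, join(m, u)), s(m))))))
  Flatten:  join(s(join(join(u, u), s(join(join(join(join(p, u), p), m), m)))), u, u, s(s(p)), s(join(p, join(p, m))), s(join(u, s(join(m, m, join(m, join(m, u)), s(m))))))
  Canonicalize subterm:  s(join(join(u, u), s(join(join(join(join(p, u), p), m), m))))  →  s(s(join(m, m, p, p)))
  Simplify inside:  s(join(p, join(p, m)))  →  s(join(m, p, p))
  Simplify inside:  s(join(u, s(join(m, m, join(m, join(m, u)), s(m)))))  →  s(s(join(m, m, m, m, s(m))))
  Drop the unit:  drop u (×2)
  Sort:  join(s(join(m, p, p)), s(s(join(m, m, m, m, s(m)))), s(s(join(m, m, p, p))), s(s(p)))
  Put back:  s(s(join(s(join(m, p, p)), s(s(join(m, m, m, m, s(m)))), s(s(join(m, m, p, p))), s(s(p)))))

Answer: no — s(s(join(s(join(m, p, p)), s(s(join(m, m, m, p, s(m)))), s(s(join(m, m, p, p))), s(s(m))))) vs s(s(join(s(join(m, p, p)), s(s(join(m, m, m, m, s(m)))), s(s(join(m, m, p, p))), s(s(p)))))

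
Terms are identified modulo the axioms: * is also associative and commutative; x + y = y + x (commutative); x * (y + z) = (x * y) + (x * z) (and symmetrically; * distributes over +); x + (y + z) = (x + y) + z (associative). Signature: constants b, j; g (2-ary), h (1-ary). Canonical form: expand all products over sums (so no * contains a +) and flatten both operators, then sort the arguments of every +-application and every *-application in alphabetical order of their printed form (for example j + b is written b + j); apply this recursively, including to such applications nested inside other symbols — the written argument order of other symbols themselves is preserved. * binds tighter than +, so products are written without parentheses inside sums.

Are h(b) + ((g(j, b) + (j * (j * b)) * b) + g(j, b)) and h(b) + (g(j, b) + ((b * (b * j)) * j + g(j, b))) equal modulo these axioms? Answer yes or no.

Answer: yes — both canonical forms are b * b * j * j + g(j, b) + g(j, b) + h(b)

Derivation:
Left:  h(b) + ((g(j, b) + (j * (j * b)) * b) + g(j, b))
  Un-nest:  h(b) + g(j, b) + b * b * j * j + g(j, b)
  Sort arguments:  b * b * j * j + g(j, b) + g(j, b) + h(b)
Right:  h(b) + (g(j, b) + ((b * (b * j)) * j + g(j, b)))
  Merge nested applications:  h(b) + g(j, b) + b * b * j * j + g(j, b)
  Sort:  b * b * j * j + g(j, b) + g(j, b) + h(b)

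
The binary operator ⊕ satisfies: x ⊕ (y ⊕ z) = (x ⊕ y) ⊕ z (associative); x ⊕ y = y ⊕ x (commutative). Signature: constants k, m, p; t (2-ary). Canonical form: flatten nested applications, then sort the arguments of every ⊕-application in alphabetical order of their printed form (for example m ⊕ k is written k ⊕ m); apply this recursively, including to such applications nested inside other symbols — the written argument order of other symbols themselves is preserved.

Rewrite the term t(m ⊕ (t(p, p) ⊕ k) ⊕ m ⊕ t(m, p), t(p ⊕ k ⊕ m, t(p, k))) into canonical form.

Answer: t(k ⊕ m ⊕ m ⊕ t(m, p) ⊕ t(p, p), t(k ⊕ m ⊕ p, t(p, k)))

Derivation:
Focus inside:  m ⊕ (t(p, p) ⊕ k) ⊕ m ⊕ t(m, p)
Un-nest:  m ⊕ t(p, p) ⊕ k ⊕ m ⊕ t(m, p)
Sort arguments:  k ⊕ m ⊕ m ⊕ t(m, p) ⊕ t(p, p)
Put back:  t(k ⊕ m ⊕ m ⊕ t(m, p) ⊕ t(p, p), t(k ⊕ m ⊕ p, t(p, k)))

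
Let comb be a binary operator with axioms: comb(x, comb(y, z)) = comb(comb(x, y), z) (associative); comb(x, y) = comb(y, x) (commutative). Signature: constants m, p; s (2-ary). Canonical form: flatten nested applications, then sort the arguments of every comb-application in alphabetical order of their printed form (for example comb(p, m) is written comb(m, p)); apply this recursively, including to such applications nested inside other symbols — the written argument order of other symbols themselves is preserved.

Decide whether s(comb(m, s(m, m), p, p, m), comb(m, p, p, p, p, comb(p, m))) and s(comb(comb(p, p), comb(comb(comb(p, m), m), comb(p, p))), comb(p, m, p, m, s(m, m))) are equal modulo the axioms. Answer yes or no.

Answer: no — s(comb(m, m, p, p, s(m, m)), comb(m, m, p, p, p, p, p)) vs s(comb(m, m, p, p, p, p, p), comb(m, m, p, p, s(m, m)))

Derivation:
Left:  s(comb(m, s(m, m), p, p, m), comb(m, p, p, p, p, comb(p, m)))
  Descend into:  comb(m, p, p, p, p, comb(p, m))
  Flatten:  comb(m, p, p, p, p, p, m)
  Sort arguments:  comb(m, m, p, p, p, p, p)
  Put back:  s(comb(m, m, p, p, s(m, m)), comb(m, m, p, p, p, p, p))
Right:  s(comb(comb(p, p), comb(comb(comb(p, m), m), comb(p, p))), comb(p, m, p, m, s(m, m)))
  Work inside:  comb(comb(p, p), comb(comb(comb(p, m), m), comb(p, p)))
  Flatten:  comb(p, p, p, m, m, p, p)
  Order the arguments:  comb(m, m, p, p, p, p, p)
  Reassemble:  s(comb(m, m, p, p, p, p, p), comb(m, m, p, p, s(m, m)))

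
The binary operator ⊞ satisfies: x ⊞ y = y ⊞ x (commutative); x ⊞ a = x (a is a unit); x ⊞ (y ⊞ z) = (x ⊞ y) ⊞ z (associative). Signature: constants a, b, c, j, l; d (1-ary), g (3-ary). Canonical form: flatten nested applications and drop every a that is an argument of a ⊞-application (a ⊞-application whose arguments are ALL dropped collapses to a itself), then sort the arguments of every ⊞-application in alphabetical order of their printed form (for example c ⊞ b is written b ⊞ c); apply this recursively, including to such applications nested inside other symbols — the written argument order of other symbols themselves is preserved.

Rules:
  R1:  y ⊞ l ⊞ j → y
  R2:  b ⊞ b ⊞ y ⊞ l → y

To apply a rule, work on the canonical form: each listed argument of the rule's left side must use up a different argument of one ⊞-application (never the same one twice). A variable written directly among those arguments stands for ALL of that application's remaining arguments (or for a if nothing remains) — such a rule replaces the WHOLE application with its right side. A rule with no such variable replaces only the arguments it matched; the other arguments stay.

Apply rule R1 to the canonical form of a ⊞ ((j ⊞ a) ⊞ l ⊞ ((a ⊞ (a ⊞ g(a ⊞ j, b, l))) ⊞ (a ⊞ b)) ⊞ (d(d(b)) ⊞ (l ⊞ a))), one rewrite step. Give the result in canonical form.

Answer: b ⊞ d(d(b)) ⊞ g(j, b, l) ⊞ l

Derivation:
Canonical form:  b ⊞ d(d(b)) ⊞ g(j, b, l) ⊞ j ⊞ l ⊞ l
R1 matches:  uses j, l;  y := b ⊞ d(d(b)) ⊞ g(j, b, l) ⊞ l
The extension variable absorbs all remaining arguments, so the whole application is rewritten.
New term:  b ⊞ d(d(b)) ⊞ g(j, b, l) ⊞ l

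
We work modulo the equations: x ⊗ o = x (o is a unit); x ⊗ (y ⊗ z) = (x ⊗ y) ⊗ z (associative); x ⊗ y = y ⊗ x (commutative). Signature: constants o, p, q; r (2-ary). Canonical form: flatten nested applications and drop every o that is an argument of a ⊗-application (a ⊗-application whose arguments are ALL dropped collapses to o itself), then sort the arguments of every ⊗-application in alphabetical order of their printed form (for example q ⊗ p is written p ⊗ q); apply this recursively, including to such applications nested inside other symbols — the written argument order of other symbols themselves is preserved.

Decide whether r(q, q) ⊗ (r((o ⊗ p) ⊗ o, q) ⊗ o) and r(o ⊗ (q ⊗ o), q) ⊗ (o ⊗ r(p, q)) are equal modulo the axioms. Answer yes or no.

Left:  r(q, q) ⊗ (r((o ⊗ p) ⊗ o, q) ⊗ o)
  Un-nest:  r(q, q) ⊗ r((o ⊗ p) ⊗ o, q) ⊗ o
  Inside:  r((o ⊗ p) ⊗ o, q)  →  r(p, q)
  Drop the unit:  drop o
  Sort arguments:  r(p, q) ⊗ r(q, q)
Right:  r(o ⊗ (q ⊗ o), q) ⊗ (o ⊗ r(p, q))
  Un-nest:  r(o ⊗ (q ⊗ o), q) ⊗ o ⊗ r(p, q)
  Simplify inside:  r(o ⊗ (q ⊗ o), q)  →  r(q, q)
  Drop the unit:  drop o
  Order the arguments:  r(p, q) ⊗ r(q, q)

Answer: yes — both canonical forms are r(p, q) ⊗ r(q, q)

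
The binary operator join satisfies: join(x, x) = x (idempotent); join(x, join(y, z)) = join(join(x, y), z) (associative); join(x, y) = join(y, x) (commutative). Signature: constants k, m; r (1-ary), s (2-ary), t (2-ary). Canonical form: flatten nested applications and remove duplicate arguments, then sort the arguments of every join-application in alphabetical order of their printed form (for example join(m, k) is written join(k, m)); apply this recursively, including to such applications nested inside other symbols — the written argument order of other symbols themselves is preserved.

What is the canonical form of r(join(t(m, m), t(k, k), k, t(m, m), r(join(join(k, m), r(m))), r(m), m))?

Answer: r(join(k, m, r(join(k, m, r(m))), r(m), t(k, k), t(m, m)))

Derivation:
Work inside:  join(t(m, m), t(k, k), k, t(m, m), r(join(join(k, m), r(m))), r(m), m)
Simplify inside:  r(join(join(k, m), r(m)))  →  r(join(k, m, r(m)))
Drop duplicates:  drop duplicate t(m, m)
Sort:  join(k, m, r(join(k, m, r(m))), r(m), t(k, k), t(m, m))
Put back:  r(join(k, m, r(join(k, m, r(m))), r(m), t(k, k), t(m, m)))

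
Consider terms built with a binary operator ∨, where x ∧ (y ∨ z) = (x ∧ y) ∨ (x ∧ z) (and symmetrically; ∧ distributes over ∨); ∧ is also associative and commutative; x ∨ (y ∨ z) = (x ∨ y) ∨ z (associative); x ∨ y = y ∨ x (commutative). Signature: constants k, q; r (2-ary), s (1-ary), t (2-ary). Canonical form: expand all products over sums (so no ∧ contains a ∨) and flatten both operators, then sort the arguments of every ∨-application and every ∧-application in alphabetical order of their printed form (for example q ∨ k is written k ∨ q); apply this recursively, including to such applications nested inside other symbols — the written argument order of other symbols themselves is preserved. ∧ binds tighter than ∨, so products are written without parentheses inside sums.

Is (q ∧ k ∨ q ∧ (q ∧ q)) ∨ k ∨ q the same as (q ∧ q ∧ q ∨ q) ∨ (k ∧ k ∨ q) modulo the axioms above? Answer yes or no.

Answer: no — k ∨ k ∧ q ∨ q ∨ q ∧ q ∧ q vs k ∧ k ∨ q ∨ q ∨ q ∧ q ∧ q

Derivation:
Left:  (q ∧ k ∨ q ∧ (q ∧ q)) ∨ k ∨ q
  Un-nest:  k ∧ q ∨ q ∧ q ∧ q ∨ k ∨ q
  Sort:  k ∨ k ∧ q ∨ q ∨ q ∧ q ∧ q
Right:  (q ∧ q ∧ q ∨ q) ∨ (k ∧ k ∨ q)
  Flatten:  q ∧ q ∧ q ∨ q ∨ k ∧ k ∨ q
  Sort arguments:  k ∧ k ∨ q ∨ q ∨ q ∧ q ∧ q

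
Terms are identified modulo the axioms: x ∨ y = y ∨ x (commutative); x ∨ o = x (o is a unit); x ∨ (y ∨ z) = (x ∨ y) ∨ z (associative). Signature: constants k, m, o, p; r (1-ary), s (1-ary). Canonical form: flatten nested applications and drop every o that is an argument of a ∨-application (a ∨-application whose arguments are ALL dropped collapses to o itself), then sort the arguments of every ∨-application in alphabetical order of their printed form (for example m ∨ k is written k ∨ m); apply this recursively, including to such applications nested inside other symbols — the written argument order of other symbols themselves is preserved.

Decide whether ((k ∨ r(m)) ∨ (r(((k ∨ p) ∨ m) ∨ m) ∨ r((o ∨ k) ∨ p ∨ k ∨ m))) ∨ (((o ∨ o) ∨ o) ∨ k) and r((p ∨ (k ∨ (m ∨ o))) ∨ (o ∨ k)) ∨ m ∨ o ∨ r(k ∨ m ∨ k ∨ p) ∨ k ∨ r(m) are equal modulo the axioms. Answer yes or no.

Left:  ((k ∨ r(m)) ∨ (r(((k ∨ p) ∨ m) ∨ m) ∨ r((o ∨ k) ∨ p ∨ k ∨ m))) ∨ (((o ∨ o) ∨ o) ∨ k)
  Flatten:  k ∨ r(m) ∨ r(((k ∨ p) ∨ m) ∨ m) ∨ r((o ∨ k) ∨ p ∨ k ∨ m) ∨ o ∨ o ∨ o ∨ k
  Simplify inside:  r(((k ∨ p) ∨ m) ∨ m)  →  r(k ∨ m ∨ m ∨ p)
  Canonicalize subterm:  r((o ∨ k) ∨ p ∨ k ∨ m)  →  r(k ∨ k ∨ m ∨ p)
  Drop the unit:  drop o (×3)
  Sort arguments:  k ∨ k ∨ r(k ∨ k ∨ m ∨ p) ∨ r(k ∨ m ∨ m ∨ p) ∨ r(m)
Right:  r((p ∨ (k ∨ (m ∨ o))) ∨ (o ∨ k)) ∨ m ∨ o ∨ r(k ∨ m ∨ k ∨ p) ∨ k ∨ r(m)
  Simplify inside:  r((p ∨ (k ∨ (m ∨ o))) ∨ (o ∨ k))  →  r(k ∨ k ∨ m ∨ p)
  Canonicalize subterm:  r(k ∨ m ∨ k ∨ p)  →  r(k ∨ k ∨ m ∨ p)
  Unit:  drop o
  Sort:  k ∨ m ∨ r(k ∨ k ∨ m ∨ p) ∨ r(k ∨ k ∨ m ∨ p) ∨ r(m)

Answer: no — k ∨ k ∨ r(k ∨ k ∨ m ∨ p) ∨ r(k ∨ m ∨ m ∨ p) ∨ r(m) vs k ∨ m ∨ r(k ∨ k ∨ m ∨ p) ∨ r(k ∨ k ∨ m ∨ p) ∨ r(m)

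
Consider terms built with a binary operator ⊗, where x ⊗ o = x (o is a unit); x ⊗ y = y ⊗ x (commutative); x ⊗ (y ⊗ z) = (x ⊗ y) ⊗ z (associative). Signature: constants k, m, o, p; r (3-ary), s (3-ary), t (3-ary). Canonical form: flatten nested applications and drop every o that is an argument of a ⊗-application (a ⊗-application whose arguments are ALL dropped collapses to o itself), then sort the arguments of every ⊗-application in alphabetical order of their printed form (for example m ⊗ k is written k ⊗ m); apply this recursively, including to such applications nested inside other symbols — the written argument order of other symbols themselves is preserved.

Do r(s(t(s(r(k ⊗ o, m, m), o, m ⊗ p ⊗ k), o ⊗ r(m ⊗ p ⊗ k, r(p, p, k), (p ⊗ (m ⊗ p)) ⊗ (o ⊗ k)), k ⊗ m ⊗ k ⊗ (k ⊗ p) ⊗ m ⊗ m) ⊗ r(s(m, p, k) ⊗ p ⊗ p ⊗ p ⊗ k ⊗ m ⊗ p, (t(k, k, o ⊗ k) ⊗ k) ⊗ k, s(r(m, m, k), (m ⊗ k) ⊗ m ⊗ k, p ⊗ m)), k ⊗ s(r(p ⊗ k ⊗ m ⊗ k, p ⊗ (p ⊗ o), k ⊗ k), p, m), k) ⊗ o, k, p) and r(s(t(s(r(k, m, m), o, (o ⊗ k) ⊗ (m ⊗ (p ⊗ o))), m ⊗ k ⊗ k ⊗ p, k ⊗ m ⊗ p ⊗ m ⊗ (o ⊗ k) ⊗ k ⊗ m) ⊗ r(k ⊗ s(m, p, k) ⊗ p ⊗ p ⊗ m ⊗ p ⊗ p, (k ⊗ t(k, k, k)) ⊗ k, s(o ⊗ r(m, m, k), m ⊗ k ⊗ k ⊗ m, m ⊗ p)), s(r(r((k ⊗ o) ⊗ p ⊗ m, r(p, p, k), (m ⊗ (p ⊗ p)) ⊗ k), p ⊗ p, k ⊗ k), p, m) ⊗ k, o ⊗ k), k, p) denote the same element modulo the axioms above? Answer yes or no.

Left:  r(s(t(s(r(k ⊗ o, m, m), o, m ⊗ p ⊗ k), o ⊗ r(m ⊗ p ⊗ k, r(p, p, k), (p ⊗ (m ⊗ p)) ⊗ (o ⊗ k)), k ⊗ m ⊗ k ⊗ (k ⊗ p) ⊗ m ⊗ m) ⊗ r(s(m, p, k) ⊗ p ⊗ p ⊗ p ⊗ k ⊗ m ⊗ p, (t(k, k, o ⊗ k) ⊗ k) ⊗ k, s(r(m, m, k), (m ⊗ k) ⊗ m ⊗ k, p ⊗ m)), k ⊗ s(r(p ⊗ k ⊗ m ⊗ k, p ⊗ (p ⊗ o), k ⊗ k), p, m), k) ⊗ o, k, p)
  Descend into:  s(t(s(r(k ⊗ o, m, m), o, m ⊗ p ⊗ k), o ⊗ r(m ⊗ p ⊗ k, r(p, p, k), (p ⊗ (m ⊗ p)) ⊗ (o ⊗ k)), k ⊗ m ⊗ k ⊗ (k ⊗ p) ⊗ m ⊗ m) ⊗ r(s(m, p, k) ⊗ p ⊗ p ⊗ p ⊗ k ⊗ m ⊗ p, (t(k, k, o ⊗ k) ⊗ k) ⊗ k, s(r(m, m, k), (m ⊗ k) ⊗ m ⊗ k, p ⊗ m)), k ⊗ s(r(p ⊗ k ⊗ m ⊗ k, p ⊗ (p ⊗ o), k ⊗ k), p, m), k) ⊗ o
  Inside:  s(t(s(r(k ⊗ o, m, m), o, m ⊗ p ⊗ k), o ⊗ r(m ⊗ p ⊗ k, r(p, p, k), (p ⊗ (m ⊗ p)) ⊗ (o ⊗ k)), k ⊗ m ⊗ k ⊗ (k ⊗ p) ⊗ m ⊗ m) ⊗ r(s(m, p, k) ⊗ p ⊗ p ⊗ p ⊗ k ⊗ m ⊗ p, (t(k, k, o ⊗ k) ⊗ k) ⊗ k, s(r(m, m, k), (m ⊗ k) ⊗ m ⊗ k, p ⊗ m)), k ⊗ s(r(p ⊗ k ⊗ m ⊗ k, p ⊗ (p ⊗ o), k ⊗ k), p, m), k)  →  s(r(k ⊗ m ⊗ p ⊗ p ⊗ p ⊗ p ⊗ s(m, p, k), k ⊗ k ⊗ t(k, k, k), s(r(m, m, k), k ⊗ k ⊗ m ⊗ m, m ⊗ p)) ⊗ t(s(r(k, m, m), o, k ⊗ m ⊗ p), r(k ⊗ m ⊗ p, r(p, p, k), k ⊗ m ⊗ p ⊗ p), k ⊗ k ⊗ k ⊗ m ⊗ m ⊗ m ⊗ p), k ⊗ s(r(k ⊗ k ⊗ m ⊗ p, p ⊗ p, k ⊗ k), p, m), k)
  Units out:  drop o
  Sort arguments:  s(r(k ⊗ m ⊗ p ⊗ p ⊗ p ⊗ p ⊗ s(m, p, k), k ⊗ k ⊗ t(k, k, k), s(r(m, m, k), k ⊗ k ⊗ m ⊗ m, m ⊗ p)) ⊗ t(s(r(k, m, m), o, k ⊗ m ⊗ p), r(k ⊗ m ⊗ p, r(p, p, k), k ⊗ m ⊗ p ⊗ p), k ⊗ k ⊗ k ⊗ m ⊗ m ⊗ m ⊗ p), k ⊗ s(r(k ⊗ k ⊗ m ⊗ p, p ⊗ p, k ⊗ k), p, m), k)
  Reassemble:  r(s(r(k ⊗ m ⊗ p ⊗ p ⊗ p ⊗ p ⊗ s(m, p, k), k ⊗ k ⊗ t(k, k, k), s(r(m, m, k), k ⊗ k ⊗ m ⊗ m, m ⊗ p)) ⊗ t(s(r(k, m, m), o, k ⊗ m ⊗ p), r(k ⊗ m ⊗ p, r(p, p, k), k ⊗ m ⊗ p ⊗ p), k ⊗ k ⊗ k ⊗ m ⊗ m ⊗ m ⊗ p), k ⊗ s(r(k ⊗ k ⊗ m ⊗ p, p ⊗ p, k ⊗ k), p, m), k), k, p)
Right:  r(s(t(s(r(k, m, m), o, (o ⊗ k) ⊗ (m ⊗ (p ⊗ o))), m ⊗ k ⊗ k ⊗ p, k ⊗ m ⊗ p ⊗ m ⊗ (o ⊗ k) ⊗ k ⊗ m) ⊗ r(k ⊗ s(m, p, k) ⊗ p ⊗ p ⊗ m ⊗ p ⊗ p, (k ⊗ t(k, k, k)) ⊗ k, s(o ⊗ r(m, m, k), m ⊗ k ⊗ k ⊗ m, m ⊗ p)), s(r(r((k ⊗ o) ⊗ p ⊗ m, r(p, p, k), (m ⊗ (p ⊗ p)) ⊗ k), p ⊗ p, k ⊗ k), p, m) ⊗ k, o ⊗ k), k, p)
  Work inside:  t(s(r(k, m, m), o, (o ⊗ k) ⊗ (m ⊗ (p ⊗ o))), m ⊗ k ⊗ k ⊗ p, k ⊗ m ⊗ p ⊗ m ⊗ (o ⊗ k) ⊗ k ⊗ m) ⊗ r(k ⊗ s(m, p, k) ⊗ p ⊗ p ⊗ m ⊗ p ⊗ p, (k ⊗ t(k, k, k)) ⊗ k, s(o ⊗ r(m, m, k), m ⊗ k ⊗ k ⊗ m, m ⊗ p))
  Inside:  t(s(r(k, m, m), o, (o ⊗ k) ⊗ (m ⊗ (p ⊗ o))), m ⊗ k ⊗ k ⊗ p, k ⊗ m ⊗ p ⊗ m ⊗ (o ⊗ k) ⊗ k ⊗ m)  →  t(s(r(k, m, m), o, k ⊗ m ⊗ p), k ⊗ k ⊗ m ⊗ p, k ⊗ k ⊗ k ⊗ m ⊗ m ⊗ m ⊗ p)
  Inside:  r(k ⊗ s(m, p, k) ⊗ p ⊗ p ⊗ m ⊗ p ⊗ p, (k ⊗ t(k, k, k)) ⊗ k, s(o ⊗ r(m, m, k), m ⊗ k ⊗ k ⊗ m, m ⊗ p))  →  r(k ⊗ m ⊗ p ⊗ p ⊗ p ⊗ p ⊗ s(m, p, k), k ⊗ k ⊗ t(k, k, k), s(r(m, m, k), k ⊗ k ⊗ m ⊗ m, m ⊗ p))
  Sort:  r(k ⊗ m ⊗ p ⊗ p ⊗ p ⊗ p ⊗ s(m, p, k), k ⊗ k ⊗ t(k, k, k), s(r(m, m, k), k ⊗ k ⊗ m ⊗ m, m ⊗ p)) ⊗ t(s(r(k, m, m), o, k ⊗ m ⊗ p), k ⊗ k ⊗ m ⊗ p, k ⊗ k ⊗ k ⊗ m ⊗ m ⊗ m ⊗ p)
  Rebuild:  r(s(r(k ⊗ m ⊗ p ⊗ p ⊗ p ⊗ p ⊗ s(m, p, k), k ⊗ k ⊗ t(k, k, k), s(r(m, m, k), k ⊗ k ⊗ m ⊗ m, m ⊗ p)) ⊗ t(s(r(k, m, m), o, k ⊗ m ⊗ p), k ⊗ k ⊗ m ⊗ p, k ⊗ k ⊗ k ⊗ m ⊗ m ⊗ m ⊗ p), k ⊗ s(r(r(k ⊗ m ⊗ p, r(p, p, k), k ⊗ m ⊗ p ⊗ p), p ⊗ p, k ⊗ k), p, m), k), k, p)

Answer: no — r(s(r(k ⊗ m ⊗ p ⊗ p ⊗ p ⊗ p ⊗ s(m, p, k), k ⊗ k ⊗ t(k, k, k), s(r(m, m, k), k ⊗ k ⊗ m ⊗ m, m ⊗ p)) ⊗ t(s(r(k, m, m), o, k ⊗ m ⊗ p), r(k ⊗ m ⊗ p, r(p, p, k), k ⊗ m ⊗ p ⊗ p), k ⊗ k ⊗ k ⊗ m ⊗ m ⊗ m ⊗ p), k ⊗ s(r(k ⊗ k ⊗ m ⊗ p, p ⊗ p, k ⊗ k), p, m), k), k, p) vs r(s(r(k ⊗ m ⊗ p ⊗ p ⊗ p ⊗ p ⊗ s(m, p, k), k ⊗ k ⊗ t(k, k, k), s(r(m, m, k), k ⊗ k ⊗ m ⊗ m, m ⊗ p)) ⊗ t(s(r(k, m, m), o, k ⊗ m ⊗ p), k ⊗ k ⊗ m ⊗ p, k ⊗ k ⊗ k ⊗ m ⊗ m ⊗ m ⊗ p), k ⊗ s(r(r(k ⊗ m ⊗ p, r(p, p, k), k ⊗ m ⊗ p ⊗ p), p ⊗ p, k ⊗ k), p, m), k), k, p)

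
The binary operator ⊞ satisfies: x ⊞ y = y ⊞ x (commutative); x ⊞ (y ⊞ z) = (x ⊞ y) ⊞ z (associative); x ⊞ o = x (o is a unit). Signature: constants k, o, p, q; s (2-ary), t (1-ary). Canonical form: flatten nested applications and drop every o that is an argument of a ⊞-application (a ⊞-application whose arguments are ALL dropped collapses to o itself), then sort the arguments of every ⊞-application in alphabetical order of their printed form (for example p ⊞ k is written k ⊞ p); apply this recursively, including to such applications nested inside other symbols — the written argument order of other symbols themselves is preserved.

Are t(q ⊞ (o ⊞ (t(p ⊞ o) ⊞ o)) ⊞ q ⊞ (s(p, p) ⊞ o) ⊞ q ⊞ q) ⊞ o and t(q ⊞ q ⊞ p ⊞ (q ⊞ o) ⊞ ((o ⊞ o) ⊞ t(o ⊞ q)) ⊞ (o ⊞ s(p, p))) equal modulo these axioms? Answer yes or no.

Left:  t(q ⊞ (o ⊞ (t(p ⊞ o) ⊞ o)) ⊞ q ⊞ (s(p, p) ⊞ o) ⊞ q ⊞ q) ⊞ o
  Simplify inside:  t(q ⊞ (o ⊞ (t(p ⊞ o) ⊞ o)) ⊞ q ⊞ (s(p, p) ⊞ o) ⊞ q ⊞ q)  →  t(q ⊞ q ⊞ q ⊞ q ⊞ s(p, p) ⊞ t(p))
  Units out:  drop o
  Order the arguments:  t(q ⊞ q ⊞ q ⊞ q ⊞ s(p, p) ⊞ t(p))
Right:  t(q ⊞ q ⊞ p ⊞ (q ⊞ o) ⊞ ((o ⊞ o) ⊞ t(o ⊞ q)) ⊞ (o ⊞ s(p, p)))
  Descend into:  q ⊞ q ⊞ p ⊞ (q ⊞ o) ⊞ ((o ⊞ o) ⊞ t(o ⊞ q)) ⊞ (o ⊞ s(p, p))
  Flatten:  q ⊞ q ⊞ p ⊞ q ⊞ o ⊞ o ⊞ o ⊞ t(o ⊞ q) ⊞ o ⊞ s(p, p)
  Simplify inside:  t(o ⊞ q)  →  t(q)
  Unit:  drop o (×4)
  Order the arguments:  p ⊞ q ⊞ q ⊞ q ⊞ s(p, p) ⊞ t(q)
  Put back:  t(p ⊞ q ⊞ q ⊞ q ⊞ s(p, p) ⊞ t(q))

Answer: no — t(q ⊞ q ⊞ q ⊞ q ⊞ s(p, p) ⊞ t(p)) vs t(p ⊞ q ⊞ q ⊞ q ⊞ s(p, p) ⊞ t(q))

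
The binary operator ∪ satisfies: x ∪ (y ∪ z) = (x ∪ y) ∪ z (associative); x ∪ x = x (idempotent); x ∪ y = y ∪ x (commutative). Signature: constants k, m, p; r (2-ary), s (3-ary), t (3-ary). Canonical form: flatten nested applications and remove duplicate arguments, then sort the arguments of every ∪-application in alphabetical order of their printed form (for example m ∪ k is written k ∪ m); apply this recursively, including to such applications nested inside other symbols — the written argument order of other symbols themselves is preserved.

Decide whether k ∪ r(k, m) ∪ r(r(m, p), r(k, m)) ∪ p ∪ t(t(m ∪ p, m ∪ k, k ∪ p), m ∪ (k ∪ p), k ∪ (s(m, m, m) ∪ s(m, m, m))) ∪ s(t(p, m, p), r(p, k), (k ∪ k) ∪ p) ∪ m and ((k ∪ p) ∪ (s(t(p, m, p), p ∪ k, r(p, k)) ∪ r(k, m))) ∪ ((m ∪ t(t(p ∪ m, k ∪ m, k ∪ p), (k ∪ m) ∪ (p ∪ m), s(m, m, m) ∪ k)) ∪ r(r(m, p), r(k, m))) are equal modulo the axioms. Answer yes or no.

Left:  k ∪ r(k, m) ∪ r(r(m, p), r(k, m)) ∪ p ∪ t(t(m ∪ p, m ∪ k, k ∪ p), m ∪ (k ∪ p), k ∪ (s(m, m, m) ∪ s(m, m, m))) ∪ s(t(p, m, p), r(p, k), (k ∪ k) ∪ p) ∪ m
  Simplify inside:  t(t(m ∪ p, m ∪ k, k ∪ p), m ∪ (k ∪ p), k ∪ (s(m, m, m) ∪ s(m, m, m)))  →  t(t(m ∪ p, k ∪ m, k ∪ p), k ∪ m ∪ p, k ∪ s(m, m, m))
  Inside:  s(t(p, m, p), r(p, k), (k ∪ k) ∪ p)  →  s(t(p, m, p), r(p, k), k ∪ p)
  Sort arguments:  k ∪ m ∪ p ∪ r(k, m) ∪ r(r(m, p), r(k, m)) ∪ s(t(p, m, p), r(p, k), k ∪ p) ∪ t(t(m ∪ p, k ∪ m, k ∪ p), k ∪ m ∪ p, k ∪ s(m, m, m))
Right:  ((k ∪ p) ∪ (s(t(p, m, p), p ∪ k, r(p, k)) ∪ r(k, m))) ∪ ((m ∪ t(t(p ∪ m, k ∪ m, k ∪ p), (k ∪ m) ∪ (p ∪ m), s(m, m, m) ∪ k)) ∪ r(r(m, p), r(k, m)))
  Un-nest:  k ∪ p ∪ s(t(p, m, p), p ∪ k, r(p, k)) ∪ r(k, m) ∪ m ∪ t(t(p ∪ m, k ∪ m, k ∪ p), (k ∪ m) ∪ (p ∪ m), s(m, m, m) ∪ k) ∪ r(r(m, p), r(k, m))
  Simplify inside:  s(t(p, m, p), p ∪ k, r(p, k))  →  s(t(p, m, p), k ∪ p, r(p, k))
  Inside:  t(t(p ∪ m, k ∪ m, k ∪ p), (k ∪ m) ∪ (p ∪ m), s(m, m, m) ∪ k)  →  t(t(m ∪ p, k ∪ m, k ∪ p), k ∪ m ∪ p, k ∪ s(m, m, m))
  Sort arguments:  k ∪ m ∪ p ∪ r(k, m) ∪ r(r(m, p), r(k, m)) ∪ s(t(p, m, p), k ∪ p, r(p, k)) ∪ t(t(m ∪ p, k ∪ m, k ∪ p), k ∪ m ∪ p, k ∪ s(m, m, m))

Answer: no — k ∪ m ∪ p ∪ r(k, m) ∪ r(r(m, p), r(k, m)) ∪ s(t(p, m, p), r(p, k), k ∪ p) ∪ t(t(m ∪ p, k ∪ m, k ∪ p), k ∪ m ∪ p, k ∪ s(m, m, m)) vs k ∪ m ∪ p ∪ r(k, m) ∪ r(r(m, p), r(k, m)) ∪ s(t(p, m, p), k ∪ p, r(p, k)) ∪ t(t(m ∪ p, k ∪ m, k ∪ p), k ∪ m ∪ p, k ∪ s(m, m, m))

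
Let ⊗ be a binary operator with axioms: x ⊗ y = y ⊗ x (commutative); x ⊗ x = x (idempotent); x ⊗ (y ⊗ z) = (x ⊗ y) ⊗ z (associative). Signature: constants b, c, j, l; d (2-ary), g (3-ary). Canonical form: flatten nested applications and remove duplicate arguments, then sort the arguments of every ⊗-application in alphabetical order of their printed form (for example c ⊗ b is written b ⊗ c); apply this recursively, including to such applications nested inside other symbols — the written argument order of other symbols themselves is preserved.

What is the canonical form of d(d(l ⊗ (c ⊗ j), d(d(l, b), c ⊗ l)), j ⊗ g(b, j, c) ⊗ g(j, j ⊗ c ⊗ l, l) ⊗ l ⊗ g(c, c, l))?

Focus inside:  j ⊗ g(b, j, c) ⊗ g(j, j ⊗ c ⊗ l, l) ⊗ l ⊗ g(c, c, l)
Inside:  g(j, j ⊗ c ⊗ l, l)  →  g(j, c ⊗ j ⊗ l, l)
Order the arguments:  g(b, j, c) ⊗ g(c, c, l) ⊗ g(j, c ⊗ j ⊗ l, l) ⊗ j ⊗ l
Reassemble:  d(d(c ⊗ j ⊗ l, d(d(l, b), c ⊗ l)), g(b, j, c) ⊗ g(c, c, l) ⊗ g(j, c ⊗ j ⊗ l, l) ⊗ j ⊗ l)

Answer: d(d(c ⊗ j ⊗ l, d(d(l, b), c ⊗ l)), g(b, j, c) ⊗ g(c, c, l) ⊗ g(j, c ⊗ j ⊗ l, l) ⊗ j ⊗ l)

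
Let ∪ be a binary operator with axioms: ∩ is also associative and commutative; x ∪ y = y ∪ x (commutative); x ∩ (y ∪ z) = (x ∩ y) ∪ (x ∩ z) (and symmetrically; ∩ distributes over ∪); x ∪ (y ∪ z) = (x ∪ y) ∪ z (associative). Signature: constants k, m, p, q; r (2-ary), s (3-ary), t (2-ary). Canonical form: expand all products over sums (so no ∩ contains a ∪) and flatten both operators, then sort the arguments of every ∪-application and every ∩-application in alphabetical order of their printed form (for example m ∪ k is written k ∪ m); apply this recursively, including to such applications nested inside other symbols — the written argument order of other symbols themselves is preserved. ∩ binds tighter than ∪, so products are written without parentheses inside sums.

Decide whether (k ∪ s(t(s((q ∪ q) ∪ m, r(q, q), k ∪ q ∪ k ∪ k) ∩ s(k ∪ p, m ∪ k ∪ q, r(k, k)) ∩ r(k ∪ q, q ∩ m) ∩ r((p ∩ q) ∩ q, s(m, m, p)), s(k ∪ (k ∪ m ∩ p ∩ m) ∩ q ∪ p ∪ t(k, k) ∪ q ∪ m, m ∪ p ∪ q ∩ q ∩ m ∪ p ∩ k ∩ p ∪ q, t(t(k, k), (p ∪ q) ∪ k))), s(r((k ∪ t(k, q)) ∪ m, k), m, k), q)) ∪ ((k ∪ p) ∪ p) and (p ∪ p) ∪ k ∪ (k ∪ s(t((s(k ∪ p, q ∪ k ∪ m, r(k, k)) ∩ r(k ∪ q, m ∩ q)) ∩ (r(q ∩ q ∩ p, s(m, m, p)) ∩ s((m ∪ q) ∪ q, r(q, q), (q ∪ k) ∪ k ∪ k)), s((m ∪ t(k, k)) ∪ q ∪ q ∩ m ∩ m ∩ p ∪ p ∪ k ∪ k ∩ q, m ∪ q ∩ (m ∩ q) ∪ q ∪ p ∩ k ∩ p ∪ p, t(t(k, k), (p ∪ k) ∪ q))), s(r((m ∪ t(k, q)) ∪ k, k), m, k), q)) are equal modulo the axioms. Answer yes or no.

Answer: yes — both canonical forms are k ∪ k ∪ p ∪ p ∪ s(t(r(k ∪ q, m ∩ q) ∩ r(p ∩ q ∩ q, s(m, m, p)) ∩ s(k ∪ p, k ∪ m ∪ q, r(k, k)) ∩ s(m ∪ q ∪ q, r(q, q), k ∪ k ∪ k ∪ q), s(k ∪ k ∩ q ∪ m ∪ m ∩ m ∩ p ∩ q ∪ p ∪ q ∪ t(k, k), k ∩ p ∩ p ∪ m ∪ m ∩ q ∩ q ∪ p ∪ q, t(t(k, k), k ∪ p ∪ q))), s(r(k ∪ m ∪ t(k, q), k), m, k), q)

Derivation:
Left:  (k ∪ s(t(s((q ∪ q) ∪ m, r(q, q), k ∪ q ∪ k ∪ k) ∩ s(k ∪ p, m ∪ k ∪ q, r(k, k)) ∩ r(k ∪ q, q ∩ m) ∩ r((p ∩ q) ∩ q, s(m, m, p)), s(k ∪ (k ∪ m ∩ p ∩ m) ∩ q ∪ p ∪ t(k, k) ∪ q ∪ m, m ∪ p ∪ q ∩ q ∩ m ∪ p ∩ k ∩ p ∪ q, t(t(k, k), (p ∪ q) ∪ k))), s(r((k ∪ t(k, q)) ∪ m, k), m, k), q)) ∪ ((k ∪ p) ∪ p)
  Distribute:  k ∪ s(t(r(k ∪ q, m ∩ q) ∩ r(p ∩ q ∩ q, s(m, m, p)) ∩ s(k ∪ p, k ∪ m ∪ q, r(k, k)) ∩ s(m ∪ q ∪ q, r(q, q), k ∪ k ∪ k ∪ q), s(k ∪ k ∩ q ∪ m ∪ m ∩ m ∩ p ∩ q ∪ p ∪ q ∪ t(k, k), k ∩ p ∩ p ∪ m ∪ m ∩ q ∩ q ∪ p ∪ q, t(t(k, k), k ∪ p ∪ q))), s(r(k ∪ m ∪ t(k, q), k), m, k), q) ∪ k ∪ p ∪ p
  Sort:  k ∪ k ∪ p ∪ p ∪ s(t(r(k ∪ q, m ∩ q) ∩ r(p ∩ q ∩ q, s(m, m, p)) ∩ s(k ∪ p, k ∪ m ∪ q, r(k, k)) ∩ s(m ∪ q ∪ q, r(q, q), k ∪ k ∪ k ∪ q), s(k ∪ k ∩ q ∪ m ∪ m ∩ m ∩ p ∩ q ∪ p ∪ q ∪ t(k, k), k ∩ p ∩ p ∪ m ∪ m ∩ q ∩ q ∪ p ∪ q, t(t(k, k), k ∪ p ∪ q))), s(r(k ∪ m ∪ t(k, q), k), m, k), q)
Right:  (p ∪ p) ∪ k ∪ (k ∪ s(t((s(k ∪ p, q ∪ k ∪ m, r(k, k)) ∩ r(k ∪ q, m ∩ q)) ∩ (r(q ∩ q ∩ p, s(m, m, p)) ∩ s((m ∪ q) ∪ q, r(q, q), (q ∪ k) ∪ k ∪ k)), s((m ∪ t(k, k)) ∪ q ∪ q ∩ m ∩ m ∩ p ∪ p ∪ k ∪ k ∩ q, m ∪ q ∩ (m ∩ q) ∪ q ∪ p ∩ k ∩ p ∪ p, t(t(k, k), (p ∪ k) ∪ q))), s(r((m ∪ t(k, q)) ∪ k, k), m, k), q))
  Un-nest:  p ∪ p ∪ k ∪ k ∪ s(t(r(k ∪ q, m ∩ q) ∩ r(p ∩ q ∩ q, s(m, m, p)) ∩ s(k ∪ p, k ∪ m ∪ q, r(k, k)) ∩ s(m ∪ q ∪ q, r(q, q), k ∪ k ∪ k ∪ q), s(k ∪ k ∩ q ∪ m ∪ m ∩ m ∩ p ∩ q ∪ p ∪ q ∪ t(k, k), k ∩ p ∩ p ∪ m ∪ m ∩ q ∩ q ∪ p ∪ q, t(t(k, k), k ∪ p ∪ q))), s(r(k ∪ m ∪ t(k, q), k), m, k), q)
  Order the arguments:  k ∪ k ∪ p ∪ p ∪ s(t(r(k ∪ q, m ∩ q) ∩ r(p ∩ q ∩ q, s(m, m, p)) ∩ s(k ∪ p, k ∪ m ∪ q, r(k, k)) ∩ s(m ∪ q ∪ q, r(q, q), k ∪ k ∪ k ∪ q), s(k ∪ k ∩ q ∪ m ∪ m ∩ m ∩ p ∩ q ∪ p ∪ q ∪ t(k, k), k ∩ p ∩ p ∪ m ∪ m ∩ q ∩ q ∪ p ∪ q, t(t(k, k), k ∪ p ∪ q))), s(r(k ∪ m ∪ t(k, q), k), m, k), q)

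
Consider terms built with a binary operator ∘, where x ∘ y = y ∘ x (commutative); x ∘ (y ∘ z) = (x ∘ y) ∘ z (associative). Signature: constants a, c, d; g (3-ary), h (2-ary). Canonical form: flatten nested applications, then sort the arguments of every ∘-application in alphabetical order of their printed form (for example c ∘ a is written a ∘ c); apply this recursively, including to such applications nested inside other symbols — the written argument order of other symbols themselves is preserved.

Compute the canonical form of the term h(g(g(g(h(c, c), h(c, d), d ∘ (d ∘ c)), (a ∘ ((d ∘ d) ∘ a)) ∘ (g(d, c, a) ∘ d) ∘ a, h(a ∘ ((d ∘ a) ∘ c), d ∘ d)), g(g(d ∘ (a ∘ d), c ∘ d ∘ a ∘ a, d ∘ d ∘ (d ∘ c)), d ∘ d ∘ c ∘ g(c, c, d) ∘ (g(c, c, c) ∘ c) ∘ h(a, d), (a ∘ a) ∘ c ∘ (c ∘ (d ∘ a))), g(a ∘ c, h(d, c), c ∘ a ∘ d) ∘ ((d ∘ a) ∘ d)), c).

Focus inside:  g(a ∘ c, h(d, c), c ∘ a ∘ d) ∘ ((d ∘ a) ∘ d)
Merge nested applications:  g(a ∘ c, h(d, c), c ∘ a ∘ d) ∘ d ∘ a ∘ d
Inside:  g(a ∘ c, h(d, c), c ∘ a ∘ d)  →  g(a ∘ c, h(d, c), a ∘ c ∘ d)
Sort:  a ∘ d ∘ d ∘ g(a ∘ c, h(d, c), a ∘ c ∘ d)
Put back:  h(g(g(g(h(c, c), h(c, d), c ∘ d ∘ d), a ∘ a ∘ a ∘ d ∘ d ∘ d ∘ g(d, c, a), h(a ∘ a ∘ c ∘ d, d ∘ d)), g(g(a ∘ d ∘ d, a ∘ a ∘ c ∘ d, c ∘ d ∘ d ∘ d), c ∘ c ∘ d ∘ d ∘ g(c, c, c) ∘ g(c, c, d) ∘ h(a, d), a ∘ a ∘ a ∘ c ∘ c ∘ d), a ∘ d ∘ d ∘ g(a ∘ c, h(d, c), a ∘ c ∘ d)), c)

Answer: h(g(g(g(h(c, c), h(c, d), c ∘ d ∘ d), a ∘ a ∘ a ∘ d ∘ d ∘ d ∘ g(d, c, a), h(a ∘ a ∘ c ∘ d, d ∘ d)), g(g(a ∘ d ∘ d, a ∘ a ∘ c ∘ d, c ∘ d ∘ d ∘ d), c ∘ c ∘ d ∘ d ∘ g(c, c, c) ∘ g(c, c, d) ∘ h(a, d), a ∘ a ∘ a ∘ c ∘ c ∘ d), a ∘ d ∘ d ∘ g(a ∘ c, h(d, c), a ∘ c ∘ d)), c)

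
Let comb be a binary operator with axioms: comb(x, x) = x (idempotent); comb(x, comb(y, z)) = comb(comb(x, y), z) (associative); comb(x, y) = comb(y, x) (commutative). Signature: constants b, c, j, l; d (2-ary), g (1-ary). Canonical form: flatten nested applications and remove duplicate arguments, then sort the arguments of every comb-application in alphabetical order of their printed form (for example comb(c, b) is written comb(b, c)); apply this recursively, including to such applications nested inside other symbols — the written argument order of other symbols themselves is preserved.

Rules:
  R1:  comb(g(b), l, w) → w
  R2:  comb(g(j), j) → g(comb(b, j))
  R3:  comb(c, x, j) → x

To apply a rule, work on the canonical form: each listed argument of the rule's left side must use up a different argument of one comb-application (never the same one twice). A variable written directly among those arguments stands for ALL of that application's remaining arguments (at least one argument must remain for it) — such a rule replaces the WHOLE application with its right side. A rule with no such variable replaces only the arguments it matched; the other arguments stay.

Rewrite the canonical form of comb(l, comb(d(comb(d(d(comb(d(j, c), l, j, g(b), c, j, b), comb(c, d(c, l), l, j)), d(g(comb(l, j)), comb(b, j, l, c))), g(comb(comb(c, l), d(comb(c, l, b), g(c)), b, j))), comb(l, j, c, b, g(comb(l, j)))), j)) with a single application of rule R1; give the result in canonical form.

Canonical form:  comb(d(comb(d(d(comb(b, c, d(j, c), g(b), j, l), comb(c, d(c, l), j, l)), d(g(comb(j, l)), comb(b, c, j, l))), g(comb(b, c, d(comb(b, c, l), g(c)), j, l))), comb(b, c, g(comb(j, l)), j, l)), j, l)
Match R1:  consume g(b), l;  w := comb(b, c, d(j, c), j)
Every leftover argument binds to the variable; the entire application is replaced.
Result:  comb(d(comb(d(d(comb(b, c, d(j, c), j), comb(c, d(c, l), j, l)), d(g(comb(j, l)), comb(b, c, j, l))), g(comb(b, c, d(comb(b, c, l), g(c)), j, l))), comb(b, c, g(comb(j, l)), j, l)), j, l)

Answer: comb(d(comb(d(d(comb(b, c, d(j, c), j), comb(c, d(c, l), j, l)), d(g(comb(j, l)), comb(b, c, j, l))), g(comb(b, c, d(comb(b, c, l), g(c)), j, l))), comb(b, c, g(comb(j, l)), j, l)), j, l)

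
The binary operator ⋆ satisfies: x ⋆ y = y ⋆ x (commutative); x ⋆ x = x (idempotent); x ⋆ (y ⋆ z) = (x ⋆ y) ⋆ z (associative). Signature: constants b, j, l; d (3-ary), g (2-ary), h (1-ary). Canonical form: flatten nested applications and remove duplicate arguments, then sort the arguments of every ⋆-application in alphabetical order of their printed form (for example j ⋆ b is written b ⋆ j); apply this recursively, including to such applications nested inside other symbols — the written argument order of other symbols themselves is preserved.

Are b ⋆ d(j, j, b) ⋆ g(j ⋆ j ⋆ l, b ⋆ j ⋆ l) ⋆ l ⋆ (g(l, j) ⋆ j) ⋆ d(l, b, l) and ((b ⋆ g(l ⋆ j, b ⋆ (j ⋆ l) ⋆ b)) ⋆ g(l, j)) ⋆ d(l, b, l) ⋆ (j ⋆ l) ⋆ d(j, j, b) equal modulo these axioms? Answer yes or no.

Left:  b ⋆ d(j, j, b) ⋆ g(j ⋆ j ⋆ l, b ⋆ j ⋆ l) ⋆ l ⋆ (g(l, j) ⋆ j) ⋆ d(l, b, l)
  Merge nested applications:  b ⋆ d(j, j, b) ⋆ g(j ⋆ j ⋆ l, b ⋆ j ⋆ l) ⋆ l ⋆ g(l, j) ⋆ j ⋆ d(l, b, l)
  Inside:  g(j ⋆ j ⋆ l, b ⋆ j ⋆ l)  →  g(j ⋆ l, b ⋆ j ⋆ l)
  Sort:  b ⋆ d(j, j, b) ⋆ d(l, b, l) ⋆ g(j ⋆ l, b ⋆ j ⋆ l) ⋆ g(l, j) ⋆ j ⋆ l
Right:  ((b ⋆ g(l ⋆ j, b ⋆ (j ⋆ l) ⋆ b)) ⋆ g(l, j)) ⋆ d(l, b, l) ⋆ (j ⋆ l) ⋆ d(j, j, b)
  Merge nested applications:  b ⋆ g(l ⋆ j, b ⋆ (j ⋆ l) ⋆ b) ⋆ g(l, j) ⋆ d(l, b, l) ⋆ j ⋆ l ⋆ d(j, j, b)
  Simplify inside:  g(l ⋆ j, b ⋆ (j ⋆ l) ⋆ b)  →  g(j ⋆ l, b ⋆ j ⋆ l)
  Sort arguments:  b ⋆ d(j, j, b) ⋆ d(l, b, l) ⋆ g(j ⋆ l, b ⋆ j ⋆ l) ⋆ g(l, j) ⋆ j ⋆ l

Answer: yes — both canonical forms are b ⋆ d(j, j, b) ⋆ d(l, b, l) ⋆ g(j ⋆ l, b ⋆ j ⋆ l) ⋆ g(l, j) ⋆ j ⋆ l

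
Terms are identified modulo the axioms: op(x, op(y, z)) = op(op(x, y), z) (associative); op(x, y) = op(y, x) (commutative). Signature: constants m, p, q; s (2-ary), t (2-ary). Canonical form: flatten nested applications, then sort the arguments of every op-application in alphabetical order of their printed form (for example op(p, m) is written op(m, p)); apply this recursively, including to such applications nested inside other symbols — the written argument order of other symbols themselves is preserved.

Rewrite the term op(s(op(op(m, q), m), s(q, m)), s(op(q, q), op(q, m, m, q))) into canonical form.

Inside:  s(op(op(m, q), m), s(q, m))  →  s(op(m, m, q), s(q, m))
Canonicalize subterm:  s(op(q, q), op(q, m, m, q))  →  s(op(q, q), op(m, m, q, q))
Order the arguments:  op(s(op(m, m, q), s(q, m)), s(op(q, q), op(m, m, q, q)))

Answer: op(s(op(m, m, q), s(q, m)), s(op(q, q), op(m, m, q, q)))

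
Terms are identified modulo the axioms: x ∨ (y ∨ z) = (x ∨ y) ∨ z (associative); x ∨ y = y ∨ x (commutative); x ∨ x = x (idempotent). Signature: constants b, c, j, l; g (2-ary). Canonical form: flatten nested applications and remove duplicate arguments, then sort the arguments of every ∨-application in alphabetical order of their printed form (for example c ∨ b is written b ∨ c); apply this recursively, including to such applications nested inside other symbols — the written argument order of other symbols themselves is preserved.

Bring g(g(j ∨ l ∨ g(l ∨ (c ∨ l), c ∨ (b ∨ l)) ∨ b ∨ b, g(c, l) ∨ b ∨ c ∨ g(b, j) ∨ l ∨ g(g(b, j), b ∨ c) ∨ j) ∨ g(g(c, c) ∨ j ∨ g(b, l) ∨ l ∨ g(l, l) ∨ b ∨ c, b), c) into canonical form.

Answer: g(g(b ∨ c ∨ g(b, l) ∨ g(c, c) ∨ g(l, l) ∨ j ∨ l, b) ∨ g(b ∨ g(c ∨ l, b ∨ c ∨ l) ∨ j ∨ l, b ∨ c ∨ g(b, j) ∨ g(c, l) ∨ g(g(b, j), b ∨ c) ∨ j ∨ l), c)

Derivation:
Focus inside:  g(j ∨ l ∨ g(l ∨ (c ∨ l), c ∨ (b ∨ l)) ∨ b ∨ b, g(c, l) ∨ b ∨ c ∨ g(b, j) ∨ l ∨ g(g(b, j), b ∨ c) ∨ j) ∨ g(g(c, c) ∨ j ∨ g(b, l) ∨ l ∨ g(l, l) ∨ b ∨ c, b)
Canonicalize subterm:  g(j ∨ l ∨ g(l ∨ (c ∨ l), c ∨ (b ∨ l)) ∨ b ∨ b, g(c, l) ∨ b ∨ c ∨ g(b, j) ∨ l ∨ g(g(b, j), b ∨ c) ∨ j)  →  g(b ∨ g(c ∨ l, b ∨ c ∨ l) ∨ j ∨ l, b ∨ c ∨ g(b, j) ∨ g(c, l) ∨ g(g(b, j), b ∨ c) ∨ j ∨ l)
Inside:  g(g(c, c) ∨ j ∨ g(b, l) ∨ l ∨ g(l, l) ∨ b ∨ c, b)  →  g(b ∨ c ∨ g(b, l) ∨ g(c, c) ∨ g(l, l) ∨ j ∨ l, b)
Order the arguments:  g(b ∨ c ∨ g(b, l) ∨ g(c, c) ∨ g(l, l) ∨ j ∨ l, b) ∨ g(b ∨ g(c ∨ l, b ∨ c ∨ l) ∨ j ∨ l, b ∨ c ∨ g(b, j) ∨ g(c, l) ∨ g(g(b, j), b ∨ c) ∨ j ∨ l)
Rebuild:  g(g(b ∨ c ∨ g(b, l) ∨ g(c, c) ∨ g(l, l) ∨ j ∨ l, b) ∨ g(b ∨ g(c ∨ l, b ∨ c ∨ l) ∨ j ∨ l, b ∨ c ∨ g(b, j) ∨ g(c, l) ∨ g(g(b, j), b ∨ c) ∨ j ∨ l), c)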